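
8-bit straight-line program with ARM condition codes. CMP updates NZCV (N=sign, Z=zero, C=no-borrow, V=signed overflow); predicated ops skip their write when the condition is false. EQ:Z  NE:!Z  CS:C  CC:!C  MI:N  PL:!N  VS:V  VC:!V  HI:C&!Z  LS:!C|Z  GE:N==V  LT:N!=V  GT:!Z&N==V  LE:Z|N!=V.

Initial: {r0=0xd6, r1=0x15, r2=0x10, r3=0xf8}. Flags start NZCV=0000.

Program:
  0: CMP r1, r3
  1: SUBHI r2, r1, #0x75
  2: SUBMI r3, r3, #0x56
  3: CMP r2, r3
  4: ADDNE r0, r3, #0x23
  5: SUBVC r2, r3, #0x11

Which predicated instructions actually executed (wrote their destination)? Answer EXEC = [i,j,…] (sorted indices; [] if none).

EXEC = [4,5]

0: ✓ CMP  NZCV=0000
1: · SUBHI
2: · SUBMI
3: ✓ CMP  NZCV=0000
4: ✓ ADDNE  r0←0x1b
5: ✓ SUBVC  r2←0xe7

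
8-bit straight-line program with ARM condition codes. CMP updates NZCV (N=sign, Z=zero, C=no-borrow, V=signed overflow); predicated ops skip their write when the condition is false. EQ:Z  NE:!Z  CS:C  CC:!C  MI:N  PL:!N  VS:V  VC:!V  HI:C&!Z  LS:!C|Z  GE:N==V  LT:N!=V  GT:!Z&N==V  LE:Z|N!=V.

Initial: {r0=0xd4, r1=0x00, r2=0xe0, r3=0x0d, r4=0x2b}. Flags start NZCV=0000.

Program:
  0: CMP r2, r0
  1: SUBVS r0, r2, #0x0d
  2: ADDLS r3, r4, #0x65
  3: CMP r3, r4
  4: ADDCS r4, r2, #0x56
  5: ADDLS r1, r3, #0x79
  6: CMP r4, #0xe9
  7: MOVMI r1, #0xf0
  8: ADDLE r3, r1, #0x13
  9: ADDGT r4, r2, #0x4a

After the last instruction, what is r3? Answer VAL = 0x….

[0] flags=0010 → (cmp)
[1] flags=0010 VS?F → skip
[2] flags=0010 LS?F → skip
[3] flags=1000 → (cmp)
[4] flags=1000 CS?F → skip
[5] flags=1000 LS?T → r1=0x86
[6] flags=0000 → (cmp)
[7] flags=0000 MI?F → skip
[8] flags=0000 LE?F → skip
[9] flags=0000 GT?T → r4=0x2a

VAL = 0x0d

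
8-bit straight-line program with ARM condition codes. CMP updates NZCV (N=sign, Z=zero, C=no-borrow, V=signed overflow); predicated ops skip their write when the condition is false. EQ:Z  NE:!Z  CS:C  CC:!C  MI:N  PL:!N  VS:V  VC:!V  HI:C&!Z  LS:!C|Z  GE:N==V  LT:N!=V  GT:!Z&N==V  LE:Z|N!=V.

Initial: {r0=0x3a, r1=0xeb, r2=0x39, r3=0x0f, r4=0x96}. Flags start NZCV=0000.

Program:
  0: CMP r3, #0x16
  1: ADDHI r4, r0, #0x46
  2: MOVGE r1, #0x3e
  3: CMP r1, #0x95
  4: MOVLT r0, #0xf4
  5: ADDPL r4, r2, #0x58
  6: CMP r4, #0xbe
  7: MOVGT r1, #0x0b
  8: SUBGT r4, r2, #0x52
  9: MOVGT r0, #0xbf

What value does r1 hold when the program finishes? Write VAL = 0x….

0: ✓ CMP  NZCV=1000
1: · ADDHI
2: · MOVGE
3: ✓ CMP  NZCV=0010
4: · MOVLT
5: ✓ ADDPL  r4←0x91
6: ✓ CMP  NZCV=1000
7: · MOVGT
8: · SUBGT
9: · MOVGT

VAL = 0xeb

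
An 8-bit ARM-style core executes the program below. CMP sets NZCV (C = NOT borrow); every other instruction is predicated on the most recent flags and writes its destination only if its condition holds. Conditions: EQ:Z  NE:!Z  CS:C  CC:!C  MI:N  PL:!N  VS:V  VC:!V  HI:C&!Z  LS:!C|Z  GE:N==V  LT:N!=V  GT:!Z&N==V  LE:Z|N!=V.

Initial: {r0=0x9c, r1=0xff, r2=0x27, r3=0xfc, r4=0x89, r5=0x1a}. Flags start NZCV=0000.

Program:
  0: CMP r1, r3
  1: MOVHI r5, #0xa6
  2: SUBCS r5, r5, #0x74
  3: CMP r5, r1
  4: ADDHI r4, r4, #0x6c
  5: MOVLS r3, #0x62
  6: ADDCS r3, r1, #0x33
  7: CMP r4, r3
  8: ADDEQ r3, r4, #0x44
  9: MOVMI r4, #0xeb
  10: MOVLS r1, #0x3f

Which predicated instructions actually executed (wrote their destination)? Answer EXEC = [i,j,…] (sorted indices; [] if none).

0: ✓ CMP  NZCV=0010
1: ✓ MOVHI  r5←0xa6
2: ✓ SUBCS  r5←0x32
3: ✓ CMP  NZCV=0000
4: · ADDHI
5: ✓ MOVLS  r3←0x62
6: · ADDCS
7: ✓ CMP  NZCV=0011
8: · ADDEQ
9: · MOVMI
10: · MOVLS

EXEC = [1,2,5]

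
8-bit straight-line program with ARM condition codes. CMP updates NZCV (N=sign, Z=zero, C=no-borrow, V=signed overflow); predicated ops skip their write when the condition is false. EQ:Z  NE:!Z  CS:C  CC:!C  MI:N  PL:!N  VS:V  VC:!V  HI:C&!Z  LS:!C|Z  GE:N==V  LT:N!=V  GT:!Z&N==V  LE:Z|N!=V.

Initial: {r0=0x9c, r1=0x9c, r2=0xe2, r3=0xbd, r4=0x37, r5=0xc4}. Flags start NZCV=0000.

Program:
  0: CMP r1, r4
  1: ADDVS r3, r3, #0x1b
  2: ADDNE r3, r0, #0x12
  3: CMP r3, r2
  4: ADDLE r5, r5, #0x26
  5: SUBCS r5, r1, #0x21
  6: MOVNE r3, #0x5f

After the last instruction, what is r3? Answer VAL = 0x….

0: ✓ CMP  NZCV=0011
1: ✓ ADDVS  r3←0xd8
2: ✓ ADDNE  r3←0xae
3: ✓ CMP  NZCV=1000
4: ✓ ADDLE  r5←0xea
5: · SUBCS
6: ✓ MOVNE  r3←0x5f

VAL = 0x5f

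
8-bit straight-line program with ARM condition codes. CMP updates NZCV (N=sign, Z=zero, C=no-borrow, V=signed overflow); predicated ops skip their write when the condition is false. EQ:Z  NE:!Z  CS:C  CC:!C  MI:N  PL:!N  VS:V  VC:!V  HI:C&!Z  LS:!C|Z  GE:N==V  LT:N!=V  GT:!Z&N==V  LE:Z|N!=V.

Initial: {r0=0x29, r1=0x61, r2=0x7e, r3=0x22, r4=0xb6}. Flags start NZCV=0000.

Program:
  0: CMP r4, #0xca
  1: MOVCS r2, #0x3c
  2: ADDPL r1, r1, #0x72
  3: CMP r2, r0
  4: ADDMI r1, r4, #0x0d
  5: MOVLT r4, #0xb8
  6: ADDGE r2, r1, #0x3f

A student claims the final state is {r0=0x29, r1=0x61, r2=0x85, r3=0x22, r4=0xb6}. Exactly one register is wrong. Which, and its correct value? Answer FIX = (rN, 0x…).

FIX = (r2, 0xa0)

[0] flags=1000 → (cmp)
[1] flags=1000 CS?F → skip
[2] flags=1000 PL?F → skip
[3] flags=0010 → (cmp)
[4] flags=0010 MI?F → skip
[5] flags=0010 LT?F → skip
[6] flags=0010 GE?T → r2=0xa0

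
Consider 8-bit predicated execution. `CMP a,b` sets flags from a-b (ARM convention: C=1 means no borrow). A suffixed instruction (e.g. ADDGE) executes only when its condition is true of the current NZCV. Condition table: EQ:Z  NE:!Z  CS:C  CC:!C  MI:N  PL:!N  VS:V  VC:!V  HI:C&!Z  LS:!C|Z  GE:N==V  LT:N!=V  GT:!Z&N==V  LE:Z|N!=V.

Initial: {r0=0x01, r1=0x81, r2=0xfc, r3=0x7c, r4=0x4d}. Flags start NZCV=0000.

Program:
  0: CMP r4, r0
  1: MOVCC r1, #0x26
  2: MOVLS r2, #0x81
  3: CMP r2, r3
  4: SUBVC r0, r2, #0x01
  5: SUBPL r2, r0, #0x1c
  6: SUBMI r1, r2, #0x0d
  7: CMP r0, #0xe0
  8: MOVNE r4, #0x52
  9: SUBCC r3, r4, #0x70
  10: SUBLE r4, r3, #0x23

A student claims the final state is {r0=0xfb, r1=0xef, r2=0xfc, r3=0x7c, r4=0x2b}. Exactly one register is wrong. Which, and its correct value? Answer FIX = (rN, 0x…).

FIX = (r4, 0x52)

[0] flags=0010 → (cmp)
[1] flags=0010 CC?F → skip
[2] flags=0010 LS?F → skip
[3] flags=1010 → (cmp)
[4] flags=1010 VC?T → r0=0xfb
[5] flags=1010 PL?F → skip
[6] flags=1010 MI?T → r1=0xef
[7] flags=0010 → (cmp)
[8] flags=0010 NE?T → r4=0x52
[9] flags=0010 CC?F → skip
[10] flags=0010 LE?F → skip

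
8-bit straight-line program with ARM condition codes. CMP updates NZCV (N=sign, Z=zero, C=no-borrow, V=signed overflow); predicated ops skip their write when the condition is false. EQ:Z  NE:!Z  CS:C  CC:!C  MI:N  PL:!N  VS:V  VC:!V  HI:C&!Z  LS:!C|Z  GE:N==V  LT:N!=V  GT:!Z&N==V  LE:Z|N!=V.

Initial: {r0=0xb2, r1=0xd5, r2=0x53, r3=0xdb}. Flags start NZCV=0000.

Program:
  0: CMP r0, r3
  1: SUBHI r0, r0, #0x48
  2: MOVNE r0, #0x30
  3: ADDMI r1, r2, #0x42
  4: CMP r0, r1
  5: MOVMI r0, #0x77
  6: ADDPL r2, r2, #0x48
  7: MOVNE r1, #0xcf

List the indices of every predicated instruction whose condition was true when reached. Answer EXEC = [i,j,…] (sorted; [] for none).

0: ✓ CMP  NZCV=1000
1: · SUBHI
2: ✓ MOVNE  r0←0x30
3: ✓ ADDMI  r1←0x95
4: ✓ CMP  NZCV=1001
5: ✓ MOVMI  r0←0x77
6: · ADDPL
7: ✓ MOVNE  r1←0xcf

EXEC = [2,3,5,7]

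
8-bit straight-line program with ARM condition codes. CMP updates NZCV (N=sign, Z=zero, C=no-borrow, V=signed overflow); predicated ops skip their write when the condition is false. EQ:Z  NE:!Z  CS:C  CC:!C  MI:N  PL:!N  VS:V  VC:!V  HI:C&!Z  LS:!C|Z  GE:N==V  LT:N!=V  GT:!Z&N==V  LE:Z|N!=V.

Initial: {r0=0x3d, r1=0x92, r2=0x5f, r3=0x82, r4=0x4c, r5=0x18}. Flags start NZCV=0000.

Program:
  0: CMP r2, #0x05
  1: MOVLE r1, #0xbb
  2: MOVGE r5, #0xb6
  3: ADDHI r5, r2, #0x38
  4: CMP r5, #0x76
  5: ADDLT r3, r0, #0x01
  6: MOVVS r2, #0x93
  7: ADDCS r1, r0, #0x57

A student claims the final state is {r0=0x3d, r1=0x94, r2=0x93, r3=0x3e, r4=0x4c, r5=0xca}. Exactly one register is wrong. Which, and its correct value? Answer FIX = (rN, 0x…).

[0] flags=0010 → (cmp)
[1] flags=0010 LE?F → skip
[2] flags=0010 GE?T → r5=0xb6
[3] flags=0010 HI?T → r5=0x97
[4] flags=0011 → (cmp)
[5] flags=0011 LT?T → r3=0x3e
[6] flags=0011 VS?T → r2=0x93
[7] flags=0011 CS?T → r1=0x94

FIX = (r5, 0x97)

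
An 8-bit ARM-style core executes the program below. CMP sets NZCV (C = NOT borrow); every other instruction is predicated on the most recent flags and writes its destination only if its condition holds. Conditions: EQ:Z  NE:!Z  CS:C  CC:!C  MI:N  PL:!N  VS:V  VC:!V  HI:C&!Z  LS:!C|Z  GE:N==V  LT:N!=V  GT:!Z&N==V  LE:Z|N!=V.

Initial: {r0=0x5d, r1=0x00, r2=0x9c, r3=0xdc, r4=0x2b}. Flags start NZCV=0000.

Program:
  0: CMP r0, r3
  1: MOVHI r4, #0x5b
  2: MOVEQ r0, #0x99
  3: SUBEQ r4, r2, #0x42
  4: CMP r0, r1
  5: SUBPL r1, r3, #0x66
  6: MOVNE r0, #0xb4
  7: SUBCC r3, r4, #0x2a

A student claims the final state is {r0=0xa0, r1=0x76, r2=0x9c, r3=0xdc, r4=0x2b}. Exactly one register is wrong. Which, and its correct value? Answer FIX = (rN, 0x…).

0: ✓ CMP  NZCV=1001
1: · MOVHI
2: · MOVEQ
3: · SUBEQ
4: ✓ CMP  NZCV=0010
5: ✓ SUBPL  r1←0x76
6: ✓ MOVNE  r0←0xb4
7: · SUBCC

FIX = (r0, 0xb4)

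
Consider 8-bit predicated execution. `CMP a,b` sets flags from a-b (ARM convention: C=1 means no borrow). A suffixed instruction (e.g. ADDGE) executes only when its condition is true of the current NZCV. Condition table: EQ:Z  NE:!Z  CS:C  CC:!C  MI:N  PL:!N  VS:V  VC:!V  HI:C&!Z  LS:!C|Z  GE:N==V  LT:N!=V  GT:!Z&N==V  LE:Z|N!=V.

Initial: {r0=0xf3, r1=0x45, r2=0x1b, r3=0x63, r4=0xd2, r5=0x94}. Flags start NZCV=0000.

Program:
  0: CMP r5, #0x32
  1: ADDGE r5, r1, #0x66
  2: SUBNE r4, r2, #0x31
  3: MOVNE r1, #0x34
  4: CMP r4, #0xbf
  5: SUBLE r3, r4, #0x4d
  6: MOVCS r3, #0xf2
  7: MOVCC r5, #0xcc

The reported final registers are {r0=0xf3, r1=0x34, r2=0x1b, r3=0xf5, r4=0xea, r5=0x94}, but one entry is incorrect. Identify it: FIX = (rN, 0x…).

FIX = (r3, 0xf2)

[0] flags=0011 → (cmp)
[1] flags=0011 GE?F → skip
[2] flags=0011 NE?T → r4=0xea
[3] flags=0011 NE?T → r1=0x34
[4] flags=0010 → (cmp)
[5] flags=0010 LE?F → skip
[6] flags=0010 CS?T → r3=0xf2
[7] flags=0010 CC?F → skip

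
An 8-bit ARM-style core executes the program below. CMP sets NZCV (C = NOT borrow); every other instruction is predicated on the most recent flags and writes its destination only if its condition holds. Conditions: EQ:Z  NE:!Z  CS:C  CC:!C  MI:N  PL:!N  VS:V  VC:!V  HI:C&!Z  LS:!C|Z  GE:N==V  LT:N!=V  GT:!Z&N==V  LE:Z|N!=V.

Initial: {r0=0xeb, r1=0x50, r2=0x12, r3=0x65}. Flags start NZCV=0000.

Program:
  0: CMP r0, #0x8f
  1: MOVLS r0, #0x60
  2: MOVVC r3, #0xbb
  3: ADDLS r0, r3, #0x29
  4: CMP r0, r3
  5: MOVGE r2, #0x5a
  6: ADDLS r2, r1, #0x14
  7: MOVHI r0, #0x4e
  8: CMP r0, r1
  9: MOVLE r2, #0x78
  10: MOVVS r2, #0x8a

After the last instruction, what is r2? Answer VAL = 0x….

0: ✓ CMP  NZCV=0010
1: · MOVLS
2: ✓ MOVVC  r3←0xbb
3: · ADDLS
4: ✓ CMP  NZCV=0010
5: ✓ MOVGE  r2←0x5a
6: · ADDLS
7: ✓ MOVHI  r0←0x4e
8: ✓ CMP  NZCV=1000
9: ✓ MOVLE  r2←0x78
10: · MOVVS

VAL = 0x78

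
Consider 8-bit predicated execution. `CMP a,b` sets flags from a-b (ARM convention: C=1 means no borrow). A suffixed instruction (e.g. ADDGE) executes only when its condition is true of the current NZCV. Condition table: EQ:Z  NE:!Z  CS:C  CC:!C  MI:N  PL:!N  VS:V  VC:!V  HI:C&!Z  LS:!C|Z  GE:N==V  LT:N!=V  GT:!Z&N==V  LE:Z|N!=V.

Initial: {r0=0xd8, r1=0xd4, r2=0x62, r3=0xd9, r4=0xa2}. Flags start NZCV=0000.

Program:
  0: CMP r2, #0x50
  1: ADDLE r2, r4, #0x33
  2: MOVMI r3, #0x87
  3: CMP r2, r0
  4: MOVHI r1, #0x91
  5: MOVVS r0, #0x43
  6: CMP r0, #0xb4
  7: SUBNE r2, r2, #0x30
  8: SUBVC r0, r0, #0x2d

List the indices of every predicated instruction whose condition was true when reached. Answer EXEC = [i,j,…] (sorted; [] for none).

[0] flags=0010 → (cmp)
[1] flags=0010 LE?F → skip
[2] flags=0010 MI?F → skip
[3] flags=1001 → (cmp)
[4] flags=1001 HI?F → skip
[5] flags=1001 VS?T → r0=0x43
[6] flags=1001 → (cmp)
[7] flags=1001 NE?T → r2=0x32
[8] flags=1001 VC?F → skip

EXEC = [5,7]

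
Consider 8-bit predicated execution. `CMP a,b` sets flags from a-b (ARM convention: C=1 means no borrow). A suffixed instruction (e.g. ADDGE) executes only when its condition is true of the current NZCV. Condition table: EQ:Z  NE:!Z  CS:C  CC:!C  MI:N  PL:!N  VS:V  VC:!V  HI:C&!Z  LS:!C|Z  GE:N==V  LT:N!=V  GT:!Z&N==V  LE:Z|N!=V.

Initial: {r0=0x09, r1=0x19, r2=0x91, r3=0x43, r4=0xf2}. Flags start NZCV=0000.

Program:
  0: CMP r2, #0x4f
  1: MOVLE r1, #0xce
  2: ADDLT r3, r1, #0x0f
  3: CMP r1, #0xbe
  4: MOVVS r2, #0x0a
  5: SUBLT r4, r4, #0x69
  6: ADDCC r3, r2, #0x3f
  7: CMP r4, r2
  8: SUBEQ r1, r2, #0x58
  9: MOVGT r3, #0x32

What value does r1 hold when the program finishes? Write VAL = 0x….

VAL = 0xce

0: ✓ CMP  NZCV=0011
1: ✓ MOVLE  r1←0xce
2: ✓ ADDLT  r3←0xdd
3: ✓ CMP  NZCV=0010
4: · MOVVS
5: · SUBLT
6: · ADDCC
7: ✓ CMP  NZCV=0010
8: · SUBEQ
9: ✓ MOVGT  r3←0x32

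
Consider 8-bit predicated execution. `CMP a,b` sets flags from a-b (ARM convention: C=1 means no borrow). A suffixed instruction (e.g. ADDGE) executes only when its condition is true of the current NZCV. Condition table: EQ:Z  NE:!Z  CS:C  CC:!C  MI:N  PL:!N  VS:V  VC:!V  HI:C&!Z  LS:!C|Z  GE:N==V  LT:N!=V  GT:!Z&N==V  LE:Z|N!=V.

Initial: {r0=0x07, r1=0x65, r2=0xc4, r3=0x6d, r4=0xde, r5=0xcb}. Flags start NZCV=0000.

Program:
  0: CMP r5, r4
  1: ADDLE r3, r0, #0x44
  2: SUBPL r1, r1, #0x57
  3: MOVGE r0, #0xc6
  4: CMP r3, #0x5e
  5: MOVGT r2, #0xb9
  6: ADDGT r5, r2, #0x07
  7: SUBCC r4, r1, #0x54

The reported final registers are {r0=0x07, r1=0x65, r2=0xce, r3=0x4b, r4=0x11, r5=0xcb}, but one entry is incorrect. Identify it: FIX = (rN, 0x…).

FIX = (r2, 0xc4)

[0] flags=1000 → (cmp)
[1] flags=1000 LE?T → r3=0x4b
[2] flags=1000 PL?F → skip
[3] flags=1000 GE?F → skip
[4] flags=1000 → (cmp)
[5] flags=1000 GT?F → skip
[6] flags=1000 GT?F → skip
[7] flags=1000 CC?T → r4=0x11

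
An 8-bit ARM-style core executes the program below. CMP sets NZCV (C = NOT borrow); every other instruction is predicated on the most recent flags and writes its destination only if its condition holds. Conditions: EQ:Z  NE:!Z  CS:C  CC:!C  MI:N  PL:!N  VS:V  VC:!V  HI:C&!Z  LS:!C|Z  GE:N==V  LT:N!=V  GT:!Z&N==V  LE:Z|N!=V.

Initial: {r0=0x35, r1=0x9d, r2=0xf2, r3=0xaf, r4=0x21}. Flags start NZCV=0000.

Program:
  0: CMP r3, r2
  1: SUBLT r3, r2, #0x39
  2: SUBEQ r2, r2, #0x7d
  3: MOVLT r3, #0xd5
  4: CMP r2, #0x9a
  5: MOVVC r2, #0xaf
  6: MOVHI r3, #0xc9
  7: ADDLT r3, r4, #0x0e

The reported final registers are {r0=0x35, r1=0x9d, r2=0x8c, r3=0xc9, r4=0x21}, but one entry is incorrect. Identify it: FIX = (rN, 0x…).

[0] flags=1000 → (cmp)
[1] flags=1000 LT?T → r3=0xb9
[2] flags=1000 EQ?F → skip
[3] flags=1000 LT?T → r3=0xd5
[4] flags=0010 → (cmp)
[5] flags=0010 VC?T → r2=0xaf
[6] flags=0010 HI?T → r3=0xc9
[7] flags=0010 LT?F → skip

FIX = (r2, 0xaf)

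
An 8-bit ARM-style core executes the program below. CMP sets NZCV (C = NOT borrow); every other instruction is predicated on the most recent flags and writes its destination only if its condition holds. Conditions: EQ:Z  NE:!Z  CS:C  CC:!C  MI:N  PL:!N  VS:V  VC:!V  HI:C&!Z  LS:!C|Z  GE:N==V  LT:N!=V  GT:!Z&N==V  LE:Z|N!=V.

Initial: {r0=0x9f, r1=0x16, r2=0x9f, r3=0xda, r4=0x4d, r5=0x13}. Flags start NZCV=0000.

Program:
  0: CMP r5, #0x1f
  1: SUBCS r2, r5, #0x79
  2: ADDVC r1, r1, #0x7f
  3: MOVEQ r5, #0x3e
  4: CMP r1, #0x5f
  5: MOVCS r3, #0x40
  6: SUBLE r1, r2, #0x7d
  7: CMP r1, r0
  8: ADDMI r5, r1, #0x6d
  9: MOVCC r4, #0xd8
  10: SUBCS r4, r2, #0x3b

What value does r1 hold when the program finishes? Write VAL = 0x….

VAL = 0x22

0: ✓ CMP  NZCV=1000
1: · SUBCS
2: ✓ ADDVC  r1←0x95
3: · MOVEQ
4: ✓ CMP  NZCV=0011
5: ✓ MOVCS  r3←0x40
6: ✓ SUBLE  r1←0x22
7: ✓ CMP  NZCV=1001
8: ✓ ADDMI  r5←0x8f
9: ✓ MOVCC  r4←0xd8
10: · SUBCS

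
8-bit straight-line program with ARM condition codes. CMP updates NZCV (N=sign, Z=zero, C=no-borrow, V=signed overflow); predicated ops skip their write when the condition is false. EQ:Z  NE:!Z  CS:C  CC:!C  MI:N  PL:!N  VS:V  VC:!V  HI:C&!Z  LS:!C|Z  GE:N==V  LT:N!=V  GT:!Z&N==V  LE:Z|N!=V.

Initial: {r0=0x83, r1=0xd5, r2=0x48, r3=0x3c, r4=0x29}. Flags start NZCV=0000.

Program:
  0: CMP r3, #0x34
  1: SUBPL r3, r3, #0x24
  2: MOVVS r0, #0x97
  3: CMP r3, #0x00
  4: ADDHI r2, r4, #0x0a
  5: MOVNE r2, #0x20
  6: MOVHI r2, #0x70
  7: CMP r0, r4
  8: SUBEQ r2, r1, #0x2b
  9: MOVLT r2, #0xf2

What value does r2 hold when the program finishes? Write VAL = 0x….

0: ✓ CMP  NZCV=0010
1: ✓ SUBPL  r3←0x18
2: · MOVVS
3: ✓ CMP  NZCV=0010
4: ✓ ADDHI  r2←0x33
5: ✓ MOVNE  r2←0x20
6: ✓ MOVHI  r2←0x70
7: ✓ CMP  NZCV=0011
8: · SUBEQ
9: ✓ MOVLT  r2←0xf2

VAL = 0xf2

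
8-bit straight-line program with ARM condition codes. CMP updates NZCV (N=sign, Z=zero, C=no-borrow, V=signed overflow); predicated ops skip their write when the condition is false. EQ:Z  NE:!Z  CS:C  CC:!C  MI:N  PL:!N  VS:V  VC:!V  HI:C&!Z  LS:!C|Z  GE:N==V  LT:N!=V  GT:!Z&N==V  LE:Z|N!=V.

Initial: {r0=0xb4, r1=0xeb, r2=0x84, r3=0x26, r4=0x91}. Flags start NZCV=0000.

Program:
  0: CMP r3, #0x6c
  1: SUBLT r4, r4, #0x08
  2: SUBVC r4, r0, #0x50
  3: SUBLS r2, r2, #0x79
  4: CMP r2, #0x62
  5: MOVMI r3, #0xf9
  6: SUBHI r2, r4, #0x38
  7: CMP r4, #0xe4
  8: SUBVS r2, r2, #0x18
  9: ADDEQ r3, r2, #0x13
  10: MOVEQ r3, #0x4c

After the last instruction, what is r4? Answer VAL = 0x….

VAL = 0x64

[0] flags=1000 → (cmp)
[1] flags=1000 LT?T → r4=0x89
[2] flags=1000 VC?T → r4=0x64
[3] flags=1000 LS?T → r2=0x0b
[4] flags=1000 → (cmp)
[5] flags=1000 MI?T → r3=0xf9
[6] flags=1000 HI?F → skip
[7] flags=1001 → (cmp)
[8] flags=1001 VS?T → r2=0xf3
[9] flags=1001 EQ?F → skip
[10] flags=1001 EQ?F → skip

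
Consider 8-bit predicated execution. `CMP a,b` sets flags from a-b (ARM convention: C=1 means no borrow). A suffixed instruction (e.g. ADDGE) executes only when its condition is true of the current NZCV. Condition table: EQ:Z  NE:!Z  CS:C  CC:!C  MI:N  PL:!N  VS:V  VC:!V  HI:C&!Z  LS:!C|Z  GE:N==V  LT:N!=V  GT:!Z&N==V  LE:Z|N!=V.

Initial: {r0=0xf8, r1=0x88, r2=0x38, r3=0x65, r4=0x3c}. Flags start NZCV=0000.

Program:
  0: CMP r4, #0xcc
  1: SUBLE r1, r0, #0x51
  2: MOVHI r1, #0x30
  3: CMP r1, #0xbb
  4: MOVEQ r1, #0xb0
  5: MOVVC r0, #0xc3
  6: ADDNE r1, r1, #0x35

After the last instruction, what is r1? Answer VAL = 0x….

0: ✓ CMP  NZCV=0000
1: · SUBLE
2: · MOVHI
3: ✓ CMP  NZCV=1000
4: · MOVEQ
5: ✓ MOVVC  r0←0xc3
6: ✓ ADDNE  r1←0xbd

VAL = 0xbd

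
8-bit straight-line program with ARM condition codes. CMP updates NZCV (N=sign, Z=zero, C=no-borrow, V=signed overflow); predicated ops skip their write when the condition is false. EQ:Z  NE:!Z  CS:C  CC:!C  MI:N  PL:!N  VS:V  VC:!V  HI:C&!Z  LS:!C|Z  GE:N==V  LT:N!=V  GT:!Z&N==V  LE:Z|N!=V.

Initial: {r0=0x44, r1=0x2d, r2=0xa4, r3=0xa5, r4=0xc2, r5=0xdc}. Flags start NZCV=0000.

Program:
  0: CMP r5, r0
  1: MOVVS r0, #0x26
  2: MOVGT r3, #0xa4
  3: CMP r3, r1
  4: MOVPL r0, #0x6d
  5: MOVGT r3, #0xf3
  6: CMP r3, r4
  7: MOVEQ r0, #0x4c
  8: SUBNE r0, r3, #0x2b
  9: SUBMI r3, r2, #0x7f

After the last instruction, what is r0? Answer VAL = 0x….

VAL = 0x7a

0: ✓ CMP  NZCV=1010
1: · MOVVS
2: · MOVGT
3: ✓ CMP  NZCV=0011
4: ✓ MOVPL  r0←0x6d
5: · MOVGT
6: ✓ CMP  NZCV=1000
7: · MOVEQ
8: ✓ SUBNE  r0←0x7a
9: ✓ SUBMI  r3←0x25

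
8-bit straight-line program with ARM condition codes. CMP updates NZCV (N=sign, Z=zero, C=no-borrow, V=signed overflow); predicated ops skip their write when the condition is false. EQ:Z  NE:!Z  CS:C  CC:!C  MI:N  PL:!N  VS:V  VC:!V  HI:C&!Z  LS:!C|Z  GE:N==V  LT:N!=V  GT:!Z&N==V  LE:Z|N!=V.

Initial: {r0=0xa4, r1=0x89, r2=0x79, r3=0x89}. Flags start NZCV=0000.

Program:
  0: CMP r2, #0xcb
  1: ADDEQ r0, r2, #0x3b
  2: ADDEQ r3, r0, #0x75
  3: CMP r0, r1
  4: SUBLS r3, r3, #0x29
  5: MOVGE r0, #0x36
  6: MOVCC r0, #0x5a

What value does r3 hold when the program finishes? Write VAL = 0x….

VAL = 0x89

[0] flags=1001 → (cmp)
[1] flags=1001 EQ?F → skip
[2] flags=1001 EQ?F → skip
[3] flags=0010 → (cmp)
[4] flags=0010 LS?F → skip
[5] flags=0010 GE?T → r0=0x36
[6] flags=0010 CC?F → skip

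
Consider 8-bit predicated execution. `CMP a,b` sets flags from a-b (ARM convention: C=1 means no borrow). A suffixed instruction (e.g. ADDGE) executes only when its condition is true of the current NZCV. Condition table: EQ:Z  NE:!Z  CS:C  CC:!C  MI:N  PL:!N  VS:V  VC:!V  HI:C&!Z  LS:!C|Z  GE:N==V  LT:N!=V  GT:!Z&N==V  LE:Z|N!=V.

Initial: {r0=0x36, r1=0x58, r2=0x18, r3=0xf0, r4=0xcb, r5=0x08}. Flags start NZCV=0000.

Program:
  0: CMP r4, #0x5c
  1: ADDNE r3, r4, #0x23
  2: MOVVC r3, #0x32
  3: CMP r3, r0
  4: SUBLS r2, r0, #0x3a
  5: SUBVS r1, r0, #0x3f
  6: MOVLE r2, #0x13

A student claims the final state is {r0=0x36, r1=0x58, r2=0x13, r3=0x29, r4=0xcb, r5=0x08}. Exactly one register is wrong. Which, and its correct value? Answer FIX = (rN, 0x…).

[0] flags=0011 → (cmp)
[1] flags=0011 NE?T → r3=0xee
[2] flags=0011 VC?F → skip
[3] flags=1010 → (cmp)
[4] flags=1010 LS?F → skip
[5] flags=1010 VS?F → skip
[6] flags=1010 LE?T → r2=0x13

FIX = (r3, 0xee)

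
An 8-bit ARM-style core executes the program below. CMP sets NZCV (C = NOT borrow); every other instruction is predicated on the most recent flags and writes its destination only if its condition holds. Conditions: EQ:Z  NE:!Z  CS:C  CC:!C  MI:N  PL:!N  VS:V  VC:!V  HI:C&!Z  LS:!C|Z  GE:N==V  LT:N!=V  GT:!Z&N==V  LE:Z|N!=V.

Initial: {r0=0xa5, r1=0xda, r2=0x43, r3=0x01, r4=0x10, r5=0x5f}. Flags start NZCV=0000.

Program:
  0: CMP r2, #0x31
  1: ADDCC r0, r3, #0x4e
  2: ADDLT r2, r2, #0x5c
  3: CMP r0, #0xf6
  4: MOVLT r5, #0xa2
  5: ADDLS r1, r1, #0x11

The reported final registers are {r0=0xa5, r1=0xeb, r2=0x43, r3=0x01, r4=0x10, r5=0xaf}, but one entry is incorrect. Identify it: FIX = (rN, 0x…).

FIX = (r5, 0xa2)

0: ✓ CMP  NZCV=0010
1: · ADDCC
2: · ADDLT
3: ✓ CMP  NZCV=1000
4: ✓ MOVLT  r5←0xa2
5: ✓ ADDLS  r1←0xeb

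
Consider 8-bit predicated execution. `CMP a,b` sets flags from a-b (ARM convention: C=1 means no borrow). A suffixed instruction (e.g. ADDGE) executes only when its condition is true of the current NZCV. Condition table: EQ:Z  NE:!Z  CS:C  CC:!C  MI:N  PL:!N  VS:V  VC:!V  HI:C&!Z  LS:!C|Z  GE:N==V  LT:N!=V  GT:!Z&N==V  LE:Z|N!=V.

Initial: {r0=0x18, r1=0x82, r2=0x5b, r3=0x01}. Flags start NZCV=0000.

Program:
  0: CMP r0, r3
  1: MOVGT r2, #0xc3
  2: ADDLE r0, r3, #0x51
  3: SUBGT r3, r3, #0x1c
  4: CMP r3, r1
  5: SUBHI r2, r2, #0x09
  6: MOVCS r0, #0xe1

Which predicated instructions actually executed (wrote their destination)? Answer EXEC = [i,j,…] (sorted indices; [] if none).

0: ✓ CMP  NZCV=0010
1: ✓ MOVGT  r2←0xc3
2: · ADDLE
3: ✓ SUBGT  r3←0xe5
4: ✓ CMP  NZCV=0010
5: ✓ SUBHI  r2←0xba
6: ✓ MOVCS  r0←0xe1

EXEC = [1,3,5,6]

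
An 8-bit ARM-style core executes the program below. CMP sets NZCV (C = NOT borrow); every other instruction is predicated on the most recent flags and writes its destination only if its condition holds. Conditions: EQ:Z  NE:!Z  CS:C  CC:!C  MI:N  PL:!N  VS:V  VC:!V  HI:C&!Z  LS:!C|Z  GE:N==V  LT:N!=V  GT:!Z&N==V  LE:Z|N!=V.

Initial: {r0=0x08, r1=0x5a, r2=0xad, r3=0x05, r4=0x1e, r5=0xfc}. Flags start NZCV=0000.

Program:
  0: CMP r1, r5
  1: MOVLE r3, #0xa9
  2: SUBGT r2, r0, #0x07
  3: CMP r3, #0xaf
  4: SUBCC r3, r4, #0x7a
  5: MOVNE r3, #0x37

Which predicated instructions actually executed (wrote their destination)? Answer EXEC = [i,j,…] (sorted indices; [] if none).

[0] flags=0000 → (cmp)
[1] flags=0000 LE?F → skip
[2] flags=0000 GT?T → r2=0x01
[3] flags=0000 → (cmp)
[4] flags=0000 CC?T → r3=0xa4
[5] flags=0000 NE?T → r3=0x37

EXEC = [2,4,5]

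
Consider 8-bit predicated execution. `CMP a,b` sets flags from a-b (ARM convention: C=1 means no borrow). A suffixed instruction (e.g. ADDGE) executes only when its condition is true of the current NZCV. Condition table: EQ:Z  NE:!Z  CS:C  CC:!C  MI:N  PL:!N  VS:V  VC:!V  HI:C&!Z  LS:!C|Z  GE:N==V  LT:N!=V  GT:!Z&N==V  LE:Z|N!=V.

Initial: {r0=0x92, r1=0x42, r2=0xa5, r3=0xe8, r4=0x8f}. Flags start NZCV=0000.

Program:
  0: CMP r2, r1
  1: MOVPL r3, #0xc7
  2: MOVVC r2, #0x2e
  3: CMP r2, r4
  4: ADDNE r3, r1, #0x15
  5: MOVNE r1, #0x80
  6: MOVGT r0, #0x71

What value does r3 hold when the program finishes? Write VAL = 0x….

0: ✓ CMP  NZCV=0011
1: ✓ MOVPL  r3←0xc7
2: · MOVVC
3: ✓ CMP  NZCV=0010
4: ✓ ADDNE  r3←0x57
5: ✓ MOVNE  r1←0x80
6: ✓ MOVGT  r0←0x71

VAL = 0x57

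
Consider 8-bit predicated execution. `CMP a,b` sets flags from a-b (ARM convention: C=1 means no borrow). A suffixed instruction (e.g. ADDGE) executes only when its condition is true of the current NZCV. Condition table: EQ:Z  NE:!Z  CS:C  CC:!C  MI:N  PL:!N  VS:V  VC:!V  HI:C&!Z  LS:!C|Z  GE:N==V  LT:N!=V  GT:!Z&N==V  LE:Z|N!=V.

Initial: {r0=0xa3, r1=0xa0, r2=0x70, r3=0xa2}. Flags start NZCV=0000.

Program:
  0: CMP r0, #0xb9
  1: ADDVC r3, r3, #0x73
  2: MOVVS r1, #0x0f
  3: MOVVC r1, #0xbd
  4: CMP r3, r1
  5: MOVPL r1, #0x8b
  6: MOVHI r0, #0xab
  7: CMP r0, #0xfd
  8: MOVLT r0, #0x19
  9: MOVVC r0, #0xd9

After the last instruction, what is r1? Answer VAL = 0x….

VAL = 0x8b

0: ✓ CMP  NZCV=1000
1: ✓ ADDVC  r3←0x15
2: · MOVVS
3: ✓ MOVVC  r1←0xbd
4: ✓ CMP  NZCV=0000
5: ✓ MOVPL  r1←0x8b
6: · MOVHI
7: ✓ CMP  NZCV=1000
8: ✓ MOVLT  r0←0x19
9: ✓ MOVVC  r0←0xd9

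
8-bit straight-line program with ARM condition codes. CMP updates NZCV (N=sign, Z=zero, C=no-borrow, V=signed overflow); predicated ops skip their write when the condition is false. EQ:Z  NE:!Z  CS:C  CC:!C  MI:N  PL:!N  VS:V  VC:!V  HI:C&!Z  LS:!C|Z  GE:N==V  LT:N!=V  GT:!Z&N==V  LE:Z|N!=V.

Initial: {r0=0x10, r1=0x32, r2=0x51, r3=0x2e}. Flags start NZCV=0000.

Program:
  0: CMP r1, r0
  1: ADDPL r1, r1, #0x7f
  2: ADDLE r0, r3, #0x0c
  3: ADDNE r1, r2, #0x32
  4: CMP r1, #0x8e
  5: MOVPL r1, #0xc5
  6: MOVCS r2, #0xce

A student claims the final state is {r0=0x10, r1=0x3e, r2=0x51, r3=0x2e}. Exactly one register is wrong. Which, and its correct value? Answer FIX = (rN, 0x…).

FIX = (r1, 0x83)

0: ✓ CMP  NZCV=0010
1: ✓ ADDPL  r1←0xb1
2: · ADDLE
3: ✓ ADDNE  r1←0x83
4: ✓ CMP  NZCV=1000
5: · MOVPL
6: · MOVCS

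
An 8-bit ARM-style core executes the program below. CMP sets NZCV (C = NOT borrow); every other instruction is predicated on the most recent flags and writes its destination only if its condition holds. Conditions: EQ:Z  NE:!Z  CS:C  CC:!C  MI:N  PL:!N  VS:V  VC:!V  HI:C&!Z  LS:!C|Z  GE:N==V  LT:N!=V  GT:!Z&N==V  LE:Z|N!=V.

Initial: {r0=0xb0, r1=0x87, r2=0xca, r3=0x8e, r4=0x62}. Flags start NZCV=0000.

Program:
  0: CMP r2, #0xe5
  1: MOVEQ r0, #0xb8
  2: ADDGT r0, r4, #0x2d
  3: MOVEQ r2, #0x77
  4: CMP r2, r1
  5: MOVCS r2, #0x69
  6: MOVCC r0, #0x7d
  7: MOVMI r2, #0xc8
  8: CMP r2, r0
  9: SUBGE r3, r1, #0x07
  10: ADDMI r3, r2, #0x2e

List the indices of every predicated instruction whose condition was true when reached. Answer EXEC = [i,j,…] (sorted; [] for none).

EXEC = [5,9,10]

[0] flags=1000 → (cmp)
[1] flags=1000 EQ?F → skip
[2] flags=1000 GT?F → skip
[3] flags=1000 EQ?F → skip
[4] flags=0010 → (cmp)
[5] flags=0010 CS?T → r2=0x69
[6] flags=0010 CC?F → skip
[7] flags=0010 MI?F → skip
[8] flags=1001 → (cmp)
[9] flags=1001 GE?T → r3=0x80
[10] flags=1001 MI?T → r3=0x97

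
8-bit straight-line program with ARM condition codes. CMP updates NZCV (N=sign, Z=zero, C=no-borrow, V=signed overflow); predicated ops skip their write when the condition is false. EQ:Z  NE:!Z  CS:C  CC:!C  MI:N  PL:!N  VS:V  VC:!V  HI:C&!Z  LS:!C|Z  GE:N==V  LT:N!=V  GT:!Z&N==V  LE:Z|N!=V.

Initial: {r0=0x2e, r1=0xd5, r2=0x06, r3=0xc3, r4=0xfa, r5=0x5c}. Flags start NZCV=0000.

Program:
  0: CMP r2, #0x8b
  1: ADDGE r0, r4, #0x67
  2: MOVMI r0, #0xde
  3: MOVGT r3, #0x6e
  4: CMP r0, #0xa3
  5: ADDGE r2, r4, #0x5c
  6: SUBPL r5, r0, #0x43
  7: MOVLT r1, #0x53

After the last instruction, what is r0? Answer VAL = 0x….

VAL = 0x61

0: ✓ CMP  NZCV=0000
1: ✓ ADDGE  r0←0x61
2: · MOVMI
3: ✓ MOVGT  r3←0x6e
4: ✓ CMP  NZCV=1001
5: ✓ ADDGE  r2←0x56
6: · SUBPL
7: · MOVLT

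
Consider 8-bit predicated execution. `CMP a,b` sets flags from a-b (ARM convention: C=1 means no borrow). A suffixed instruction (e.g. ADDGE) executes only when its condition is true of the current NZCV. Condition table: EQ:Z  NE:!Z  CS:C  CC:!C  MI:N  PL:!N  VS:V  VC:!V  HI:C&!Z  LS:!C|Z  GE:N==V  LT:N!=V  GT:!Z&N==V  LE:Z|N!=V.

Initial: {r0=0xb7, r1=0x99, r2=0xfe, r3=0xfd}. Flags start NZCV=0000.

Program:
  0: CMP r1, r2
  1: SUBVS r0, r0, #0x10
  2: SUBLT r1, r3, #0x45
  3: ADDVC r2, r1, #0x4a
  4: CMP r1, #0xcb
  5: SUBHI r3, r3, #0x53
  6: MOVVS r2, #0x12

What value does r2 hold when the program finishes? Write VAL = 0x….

0: ✓ CMP  NZCV=1000
1: · SUBVS
2: ✓ SUBLT  r1←0xb8
3: ✓ ADDVC  r2←0x02
4: ✓ CMP  NZCV=1000
5: · SUBHI
6: · MOVVS

VAL = 0x02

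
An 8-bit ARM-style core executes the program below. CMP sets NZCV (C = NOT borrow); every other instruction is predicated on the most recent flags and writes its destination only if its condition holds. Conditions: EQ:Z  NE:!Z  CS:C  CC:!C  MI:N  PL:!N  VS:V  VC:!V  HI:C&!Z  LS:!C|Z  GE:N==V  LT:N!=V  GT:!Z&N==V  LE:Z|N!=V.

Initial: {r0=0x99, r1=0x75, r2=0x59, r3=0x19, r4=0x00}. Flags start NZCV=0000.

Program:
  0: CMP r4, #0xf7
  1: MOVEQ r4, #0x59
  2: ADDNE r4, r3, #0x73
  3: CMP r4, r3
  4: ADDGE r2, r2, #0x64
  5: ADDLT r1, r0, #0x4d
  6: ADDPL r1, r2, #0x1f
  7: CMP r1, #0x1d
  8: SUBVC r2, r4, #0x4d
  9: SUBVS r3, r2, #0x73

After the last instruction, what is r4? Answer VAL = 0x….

[0] flags=0000 → (cmp)
[1] flags=0000 EQ?F → skip
[2] flags=0000 NE?T → r4=0x8c
[3] flags=0011 → (cmp)
[4] flags=0011 GE?F → skip
[5] flags=0011 LT?T → r1=0xe6
[6] flags=0011 PL?T → r1=0x78
[7] flags=0010 → (cmp)
[8] flags=0010 VC?T → r2=0x3f
[9] flags=0010 VS?F → skip

VAL = 0x8c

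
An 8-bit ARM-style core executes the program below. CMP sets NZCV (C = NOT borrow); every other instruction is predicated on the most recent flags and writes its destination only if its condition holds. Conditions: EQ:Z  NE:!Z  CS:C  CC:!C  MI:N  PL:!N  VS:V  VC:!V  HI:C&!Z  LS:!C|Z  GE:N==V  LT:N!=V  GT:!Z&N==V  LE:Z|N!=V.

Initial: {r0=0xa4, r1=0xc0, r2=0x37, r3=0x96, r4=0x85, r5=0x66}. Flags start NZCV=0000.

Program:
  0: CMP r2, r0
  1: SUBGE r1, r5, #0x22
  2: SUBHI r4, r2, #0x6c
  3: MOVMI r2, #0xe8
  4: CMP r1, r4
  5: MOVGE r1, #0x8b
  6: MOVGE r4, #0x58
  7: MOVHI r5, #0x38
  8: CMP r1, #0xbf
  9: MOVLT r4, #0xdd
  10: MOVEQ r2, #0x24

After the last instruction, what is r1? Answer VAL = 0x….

VAL = 0x8b

0: ✓ CMP  NZCV=1001
1: ✓ SUBGE  r1←0x44
2: · SUBHI
3: ✓ MOVMI  r2←0xe8
4: ✓ CMP  NZCV=1001
5: ✓ MOVGE  r1←0x8b
6: ✓ MOVGE  r4←0x58
7: · MOVHI
8: ✓ CMP  NZCV=1000
9: ✓ MOVLT  r4←0xdd
10: · MOVEQ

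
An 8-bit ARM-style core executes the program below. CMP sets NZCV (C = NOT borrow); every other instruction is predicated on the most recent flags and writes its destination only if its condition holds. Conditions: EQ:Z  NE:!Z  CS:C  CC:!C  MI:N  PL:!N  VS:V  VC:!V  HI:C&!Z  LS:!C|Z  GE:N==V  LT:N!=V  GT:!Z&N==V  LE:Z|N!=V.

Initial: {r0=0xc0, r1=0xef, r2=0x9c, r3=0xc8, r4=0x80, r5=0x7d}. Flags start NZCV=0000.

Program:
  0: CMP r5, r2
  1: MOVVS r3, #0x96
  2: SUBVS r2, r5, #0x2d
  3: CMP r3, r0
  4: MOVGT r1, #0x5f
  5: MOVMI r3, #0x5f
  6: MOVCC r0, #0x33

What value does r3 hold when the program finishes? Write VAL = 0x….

VAL = 0x5f

0: ✓ CMP  NZCV=1001
1: ✓ MOVVS  r3←0x96
2: ✓ SUBVS  r2←0x50
3: ✓ CMP  NZCV=1000
4: · MOVGT
5: ✓ MOVMI  r3←0x5f
6: ✓ MOVCC  r0←0x33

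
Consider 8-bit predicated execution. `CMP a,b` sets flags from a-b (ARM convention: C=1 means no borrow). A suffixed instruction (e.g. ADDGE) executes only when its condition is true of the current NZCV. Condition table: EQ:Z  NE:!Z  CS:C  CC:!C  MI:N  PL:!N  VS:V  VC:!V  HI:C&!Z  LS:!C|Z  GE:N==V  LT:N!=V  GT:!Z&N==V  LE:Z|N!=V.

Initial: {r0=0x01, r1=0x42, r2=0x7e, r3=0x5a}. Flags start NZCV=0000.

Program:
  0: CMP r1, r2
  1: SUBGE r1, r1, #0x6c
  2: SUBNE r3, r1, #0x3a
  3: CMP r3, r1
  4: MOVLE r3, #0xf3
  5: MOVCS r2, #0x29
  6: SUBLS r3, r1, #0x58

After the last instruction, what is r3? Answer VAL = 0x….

[0] flags=1000 → (cmp)
[1] flags=1000 GE?F → skip
[2] flags=1000 NE?T → r3=0x08
[3] flags=1000 → (cmp)
[4] flags=1000 LE?T → r3=0xf3
[5] flags=1000 CS?F → skip
[6] flags=1000 LS?T → r3=0xea

VAL = 0xea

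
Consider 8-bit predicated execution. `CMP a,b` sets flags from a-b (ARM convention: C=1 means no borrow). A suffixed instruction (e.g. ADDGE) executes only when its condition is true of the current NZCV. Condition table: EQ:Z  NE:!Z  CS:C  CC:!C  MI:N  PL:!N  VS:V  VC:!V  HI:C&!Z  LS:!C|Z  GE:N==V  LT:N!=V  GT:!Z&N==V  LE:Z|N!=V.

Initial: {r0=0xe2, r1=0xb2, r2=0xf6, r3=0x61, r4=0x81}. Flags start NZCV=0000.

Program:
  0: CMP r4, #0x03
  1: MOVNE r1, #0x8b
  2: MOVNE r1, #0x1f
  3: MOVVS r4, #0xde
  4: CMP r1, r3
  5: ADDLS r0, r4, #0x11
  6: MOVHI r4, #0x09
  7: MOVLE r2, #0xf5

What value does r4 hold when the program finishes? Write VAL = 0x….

VAL = 0xde

[0] flags=0011 → (cmp)
[1] flags=0011 NE?T → r1=0x8b
[2] flags=0011 NE?T → r1=0x1f
[3] flags=0011 VS?T → r4=0xde
[4] flags=1000 → (cmp)
[5] flags=1000 LS?T → r0=0xef
[6] flags=1000 HI?F → skip
[7] flags=1000 LE?T → r2=0xf5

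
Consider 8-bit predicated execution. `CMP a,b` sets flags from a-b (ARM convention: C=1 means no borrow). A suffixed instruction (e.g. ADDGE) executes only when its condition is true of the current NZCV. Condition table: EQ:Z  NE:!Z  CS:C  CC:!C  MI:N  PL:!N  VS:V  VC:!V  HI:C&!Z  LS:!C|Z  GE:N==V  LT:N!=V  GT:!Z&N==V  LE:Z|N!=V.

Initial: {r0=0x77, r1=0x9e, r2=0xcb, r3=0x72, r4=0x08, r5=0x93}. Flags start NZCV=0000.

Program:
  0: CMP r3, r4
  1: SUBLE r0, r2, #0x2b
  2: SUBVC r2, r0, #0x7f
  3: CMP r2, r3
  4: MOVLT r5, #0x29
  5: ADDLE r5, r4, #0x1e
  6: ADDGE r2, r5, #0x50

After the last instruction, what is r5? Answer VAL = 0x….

VAL = 0x26

0: ✓ CMP  NZCV=0010
1: · SUBLE
2: ✓ SUBVC  r2←0xf8
3: ✓ CMP  NZCV=1010
4: ✓ MOVLT  r5←0x29
5: ✓ ADDLE  r5←0x26
6: · ADDGE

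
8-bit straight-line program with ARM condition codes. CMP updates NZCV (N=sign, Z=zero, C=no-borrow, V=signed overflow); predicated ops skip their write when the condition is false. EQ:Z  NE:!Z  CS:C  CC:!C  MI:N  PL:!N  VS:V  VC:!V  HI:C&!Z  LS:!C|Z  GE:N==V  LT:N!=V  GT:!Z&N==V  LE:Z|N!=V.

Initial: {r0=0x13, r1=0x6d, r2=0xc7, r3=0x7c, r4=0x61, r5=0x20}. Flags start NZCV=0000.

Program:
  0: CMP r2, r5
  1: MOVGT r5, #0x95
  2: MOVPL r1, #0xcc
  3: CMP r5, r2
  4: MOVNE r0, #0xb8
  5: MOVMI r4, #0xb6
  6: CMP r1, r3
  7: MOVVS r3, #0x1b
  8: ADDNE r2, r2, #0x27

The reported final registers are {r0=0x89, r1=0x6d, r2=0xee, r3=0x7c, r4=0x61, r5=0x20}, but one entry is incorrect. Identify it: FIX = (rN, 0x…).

FIX = (r0, 0xb8)

0: ✓ CMP  NZCV=1010
1: · MOVGT
2: · MOVPL
3: ✓ CMP  NZCV=0000
4: ✓ MOVNE  r0←0xb8
5: · MOVMI
6: ✓ CMP  NZCV=1000
7: · MOVVS
8: ✓ ADDNE  r2←0xee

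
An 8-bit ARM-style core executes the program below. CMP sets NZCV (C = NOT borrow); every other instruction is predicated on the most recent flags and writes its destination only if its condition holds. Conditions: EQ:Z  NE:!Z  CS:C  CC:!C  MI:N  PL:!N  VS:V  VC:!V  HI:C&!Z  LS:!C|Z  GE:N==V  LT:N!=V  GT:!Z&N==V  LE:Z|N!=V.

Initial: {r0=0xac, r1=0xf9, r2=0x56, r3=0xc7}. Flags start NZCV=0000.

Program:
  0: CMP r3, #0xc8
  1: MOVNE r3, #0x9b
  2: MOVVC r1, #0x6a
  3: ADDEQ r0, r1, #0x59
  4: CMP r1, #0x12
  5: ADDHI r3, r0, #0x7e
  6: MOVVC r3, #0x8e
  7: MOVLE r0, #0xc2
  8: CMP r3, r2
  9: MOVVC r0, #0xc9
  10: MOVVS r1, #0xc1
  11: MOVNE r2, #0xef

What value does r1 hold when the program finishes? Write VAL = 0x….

VAL = 0xc1

[0] flags=1000 → (cmp)
[1] flags=1000 NE?T → r3=0x9b
[2] flags=1000 VC?T → r1=0x6a
[3] flags=1000 EQ?F → skip
[4] flags=0010 → (cmp)
[5] flags=0010 HI?T → r3=0x2a
[6] flags=0010 VC?T → r3=0x8e
[7] flags=0010 LE?F → skip
[8] flags=0011 → (cmp)
[9] flags=0011 VC?F → skip
[10] flags=0011 VS?T → r1=0xc1
[11] flags=0011 NE?T → r2=0xef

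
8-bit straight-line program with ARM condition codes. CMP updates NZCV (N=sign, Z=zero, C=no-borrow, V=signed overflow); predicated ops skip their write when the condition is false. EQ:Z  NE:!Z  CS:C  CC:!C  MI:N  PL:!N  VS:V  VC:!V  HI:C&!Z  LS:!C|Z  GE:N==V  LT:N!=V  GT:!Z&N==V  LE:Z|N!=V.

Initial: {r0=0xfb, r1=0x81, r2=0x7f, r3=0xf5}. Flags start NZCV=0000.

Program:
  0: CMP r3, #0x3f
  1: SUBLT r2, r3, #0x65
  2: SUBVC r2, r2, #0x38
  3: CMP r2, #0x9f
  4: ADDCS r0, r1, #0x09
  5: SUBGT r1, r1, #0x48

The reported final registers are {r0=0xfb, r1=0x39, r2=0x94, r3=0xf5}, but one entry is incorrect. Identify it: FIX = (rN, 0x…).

0: ✓ CMP  NZCV=1010
1: ✓ SUBLT  r2←0x90
2: ✓ SUBVC  r2←0x58
3: ✓ CMP  NZCV=1001
4: · ADDCS
5: ✓ SUBGT  r1←0x39

FIX = (r2, 0x58)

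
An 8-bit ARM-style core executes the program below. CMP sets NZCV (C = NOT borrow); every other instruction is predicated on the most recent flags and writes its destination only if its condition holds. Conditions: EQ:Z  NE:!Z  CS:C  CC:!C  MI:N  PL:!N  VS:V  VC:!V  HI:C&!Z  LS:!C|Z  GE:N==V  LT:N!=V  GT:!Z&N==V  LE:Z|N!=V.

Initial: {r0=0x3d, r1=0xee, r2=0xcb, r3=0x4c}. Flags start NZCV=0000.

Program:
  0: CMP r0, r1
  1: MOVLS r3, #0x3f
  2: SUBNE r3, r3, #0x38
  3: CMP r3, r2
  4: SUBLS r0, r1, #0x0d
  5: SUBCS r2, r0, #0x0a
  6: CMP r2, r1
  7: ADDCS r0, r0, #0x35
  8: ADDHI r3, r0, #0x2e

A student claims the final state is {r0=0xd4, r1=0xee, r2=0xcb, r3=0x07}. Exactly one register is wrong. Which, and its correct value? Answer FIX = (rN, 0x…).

FIX = (r0, 0xe1)

0: ✓ CMP  NZCV=0000
1: ✓ MOVLS  r3←0x3f
2: ✓ SUBNE  r3←0x07
3: ✓ CMP  NZCV=0000
4: ✓ SUBLS  r0←0xe1
5: · SUBCS
6: ✓ CMP  NZCV=1000
7: · ADDCS
8: · ADDHI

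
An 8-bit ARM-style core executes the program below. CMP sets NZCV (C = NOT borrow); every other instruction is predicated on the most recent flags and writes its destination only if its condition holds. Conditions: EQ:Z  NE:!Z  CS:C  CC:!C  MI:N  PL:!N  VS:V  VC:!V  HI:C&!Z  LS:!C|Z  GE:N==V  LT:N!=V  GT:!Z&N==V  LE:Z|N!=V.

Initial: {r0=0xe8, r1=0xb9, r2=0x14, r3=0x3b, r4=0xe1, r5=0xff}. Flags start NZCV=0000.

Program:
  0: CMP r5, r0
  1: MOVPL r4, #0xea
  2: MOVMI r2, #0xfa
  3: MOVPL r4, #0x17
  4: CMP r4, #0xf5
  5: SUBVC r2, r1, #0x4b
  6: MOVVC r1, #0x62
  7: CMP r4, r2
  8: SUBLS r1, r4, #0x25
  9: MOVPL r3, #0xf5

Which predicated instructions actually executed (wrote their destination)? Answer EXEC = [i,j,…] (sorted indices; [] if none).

0: ✓ CMP  NZCV=0010
1: ✓ MOVPL  r4←0xea
2: · MOVMI
3: ✓ MOVPL  r4←0x17
4: ✓ CMP  NZCV=0000
5: ✓ SUBVC  r2←0x6e
6: ✓ MOVVC  r1←0x62
7: ✓ CMP  NZCV=1000
8: ✓ SUBLS  r1←0xf2
9: · MOVPL

EXEC = [1,3,5,6,8]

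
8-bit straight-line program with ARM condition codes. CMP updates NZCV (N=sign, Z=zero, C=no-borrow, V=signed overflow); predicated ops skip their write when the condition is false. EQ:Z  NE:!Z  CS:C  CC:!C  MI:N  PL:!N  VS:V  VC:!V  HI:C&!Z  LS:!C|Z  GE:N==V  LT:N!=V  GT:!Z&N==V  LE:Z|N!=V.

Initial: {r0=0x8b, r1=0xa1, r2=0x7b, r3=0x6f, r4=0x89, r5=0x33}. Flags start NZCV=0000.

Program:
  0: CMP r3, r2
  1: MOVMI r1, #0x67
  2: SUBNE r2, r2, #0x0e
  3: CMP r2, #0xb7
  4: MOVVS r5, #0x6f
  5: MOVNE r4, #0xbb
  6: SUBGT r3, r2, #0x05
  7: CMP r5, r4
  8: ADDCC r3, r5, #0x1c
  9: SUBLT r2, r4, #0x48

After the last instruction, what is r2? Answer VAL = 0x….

0: ✓ CMP  NZCV=1000
1: ✓ MOVMI  r1←0x67
2: ✓ SUBNE  r2←0x6d
3: ✓ CMP  NZCV=1001
4: ✓ MOVVS  r5←0x6f
5: ✓ MOVNE  r4←0xbb
6: ✓ SUBGT  r3←0x68
7: ✓ CMP  NZCV=1001
8: ✓ ADDCC  r3←0x8b
9: · SUBLT

VAL = 0x6d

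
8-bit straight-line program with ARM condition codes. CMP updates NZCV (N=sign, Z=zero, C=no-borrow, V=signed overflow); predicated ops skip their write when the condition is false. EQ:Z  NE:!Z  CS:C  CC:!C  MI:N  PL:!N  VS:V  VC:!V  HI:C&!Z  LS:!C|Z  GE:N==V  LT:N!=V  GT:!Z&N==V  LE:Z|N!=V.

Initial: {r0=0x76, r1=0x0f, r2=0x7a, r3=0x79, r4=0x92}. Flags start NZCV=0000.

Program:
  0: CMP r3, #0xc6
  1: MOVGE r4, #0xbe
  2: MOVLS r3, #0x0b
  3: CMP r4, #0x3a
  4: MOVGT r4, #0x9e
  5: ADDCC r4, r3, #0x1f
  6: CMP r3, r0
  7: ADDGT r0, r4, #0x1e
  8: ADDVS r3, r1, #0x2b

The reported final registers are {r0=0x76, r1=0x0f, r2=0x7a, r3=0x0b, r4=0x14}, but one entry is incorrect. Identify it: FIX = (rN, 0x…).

FIX = (r4, 0xbe)

0: ✓ CMP  NZCV=1001
1: ✓ MOVGE  r4←0xbe
2: ✓ MOVLS  r3←0x0b
3: ✓ CMP  NZCV=1010
4: · MOVGT
5: · ADDCC
6: ✓ CMP  NZCV=1000
7: · ADDGT
8: · ADDVS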